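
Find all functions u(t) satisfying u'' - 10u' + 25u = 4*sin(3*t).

Characteristic equation r² - 10r + 25 = 0 has discriminant (-10)² - 4·(25) = 0, so r = 5 is a repeated root.
Hence u_h = (C1 + C2*t)*exp(5*t).
Try u_p = A*cos(3*t) + B*sin(3*t). Substituting and equating the coefficients of cos(3t) and sin(3t) gives A = 30/289, B = 16/289, so u_p = 16*sin(3*t)/289 + 30*cos(3*t)/289.

u = 16*sin(3*t)/289 + 30*cos(3*t)/289 + C1*exp(5*t) + C2*t*exp(5*t)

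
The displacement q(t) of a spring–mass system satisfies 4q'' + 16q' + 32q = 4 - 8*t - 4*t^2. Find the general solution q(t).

q = 7/32 - t/8 - t**2/8 + C1*cos(2*t)*exp(-2*t) + C2*exp(-2*t)*sin(2*t)

Divide through by 4: q'' + 4q' + 8q = 1 - t^2 - 2*t.
Characteristic equation r² + 4r + 8 = 0 has discriminant (4)² - 4·(8) = -16 < 0, so r = -2 ± 2i.
Hence q_h = C1*cos(2*t)*exp(-2*t) + C2*exp(-2*t)*sin(2*t).
For the particular solution try q_p = A0 + A1*t + A2*t^2. Substituting and matching coefficients of each power of t gives A0 = 7/32, A1 = -1/8, A2 = -1/8, so q_p = 7/32 - t/8 - t^2/8.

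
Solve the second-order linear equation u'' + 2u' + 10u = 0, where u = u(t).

u = C1*cos(3*t)*exp(-t) + C2*exp(-t)*sin(3*t)

Characteristic equation r² + 2r + 10 = 0 has discriminant (2)² - 4·(10) = -36 < 0, so r = -1 ± 3i.
Hence u_h = C1*cos(3*t)*exp(-t) + C2*exp(-t)*sin(3*t).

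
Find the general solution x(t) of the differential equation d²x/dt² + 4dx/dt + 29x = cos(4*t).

Characteristic equation r² + 4r + 29 = 0 has discriminant (4)² - 4·(29) = -100 < 0, so r = -2 ± 5i.
Hence x_h = C1*cos(5*t)*exp(-2*t) + C2*exp(-2*t)*sin(5*t).
Try x_p = A*cos(4*t) + B*sin(4*t). Substituting and equating the coefficients of cos(4t) and sin(4t) gives A = 13/425, B = 16/425, so x_p = 13*cos(4*t)/425 + 16*sin(4*t)/425.

x = 13*cos(4*t)/425 + 16*sin(4*t)/425 + C1*cos(5*t)*exp(-2*t) + C2*exp(-2*t)*sin(5*t)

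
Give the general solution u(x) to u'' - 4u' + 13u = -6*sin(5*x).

Characteristic equation r² - 4r + 13 = 0 has discriminant (-4)² - 4·(13) = -36 < 0, so r = 2 ± 3i.
Hence u_h = C1*cos(3*x)*exp(2*x) + C2*exp(2*x)*sin(3*x).
Try u_p = A*cos(5*x) + B*sin(5*x). Substituting and equating the coefficients of cos(5x) and sin(5x) gives A = -15/68, B = 9/68, so u_p = -15*cos(5*x)/68 + 9*sin(5*x)/68.

u = -15*cos(5*x)/68 + 9*sin(5*x)/68 + C1*cos(3*x)*exp(2*x) + C2*exp(2*x)*sin(3*x)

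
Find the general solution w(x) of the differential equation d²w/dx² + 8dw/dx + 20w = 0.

w = C1*cos(2*x)*exp(-4*x) + C2*exp(-4*x)*sin(2*x)

Characteristic equation r² + 8r + 20 = 0 has discriminant (8)² - 4·(20) = -16 < 0, so r = -4 ± 2i.
Hence w_h = C1*cos(2*x)*exp(-4*x) + C2*exp(-4*x)*sin(2*x).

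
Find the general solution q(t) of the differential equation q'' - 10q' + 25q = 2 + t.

Characteristic equation r² - 10r + 25 = 0 has discriminant (-10)² - 4·(25) = 0, so r = 5 is a repeated root.
Hence q_h = (C1 + C2*t)*exp(5*t).
For the particular solution try q_p = A0 + A1*t. Substituting and matching coefficients of each power of t gives A0 = 12/125, A1 = 1/25, so q_p = 12/125 + t/25.

q = 12/125 + t/25 + C1*exp(5*t) + C2*t*exp(5*t)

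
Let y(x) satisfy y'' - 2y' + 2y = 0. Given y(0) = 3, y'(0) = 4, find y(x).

y = exp(x)*sin(x) + 3*cos(x)*exp(x)

Characteristic equation r² - 2r + 2 = 0 has discriminant (-2)² - 4·(2) = -4 < 0, so r = 1 ± i.
Hence y_h = C1*cos(x)*exp(x) + C2*exp(x)*sin(x).
Apply the initial conditions: y(0) = C1 = 3 and y'(0) = C1 + C2 = 4. Solving gives C1 = 3, C2 = 1.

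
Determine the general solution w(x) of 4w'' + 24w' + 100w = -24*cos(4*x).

w = -16*sin(4*x)/73 - 6*cos(4*x)/73 + C1*cos(4*x)*exp(-3*x) + C2*exp(-3*x)*sin(4*x)

Divide through by 4: w'' + 6w' + 25w = -6*cos(4*x).
Characteristic equation r² + 6r + 25 = 0 has discriminant (6)² - 4·(25) = -64 < 0, so r = -3 ± 4i.
Hence w_h = C1*cos(4*x)*exp(-3*x) + C2*exp(-3*x)*sin(4*x).
Try w_p = A*cos(4*x) + B*sin(4*x). Substituting and equating the coefficients of cos(4x) and sin(4x) gives A = -6/73, B = -16/73, so w_p = -16*sin(4*x)/73 - 6*cos(4*x)/73.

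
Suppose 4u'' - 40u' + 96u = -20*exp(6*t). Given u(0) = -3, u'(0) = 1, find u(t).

u = -43*exp(4*t)/4 + 31*exp(6*t)/4 - 5*t*exp(6*t)/2

Divide through by 4: u'' - 10u' + 24u = -5*exp(6*t).
Characteristic equation r² - 10r + 24 = 0 factors as (r - 6)(r - 4) = 0, so r = 6, 4.
Hence u_h = C1*exp(6*t) + C2*exp(4*t).
Since exp(6*t) solves the homogeneous equation (r = 6 is a root of multiplicity 1), multiply the trial by t. Try u_p = A*t*exp(6*t). Substituting into the equation and dividing by exp(6*t) gives A = -5/2, so u_p = -5*t*exp(6*t)/2.
General solution: u = C1*exp(6*t) + C2*exp(4*t) - 5*t*exp(6*t)/2.
Apply the initial conditions: u(0) = C1 + C2 = -3 and u'(0) = -5/2 + 4*C2 + 6*C1 = 1. Solving gives C1 = 31/4, C2 = -43/4.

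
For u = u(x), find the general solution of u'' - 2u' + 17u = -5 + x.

u = -83/289 + x/17 + C1*cos(4*x)*exp(x) + C2*exp(x)*sin(4*x)

Characteristic equation r² - 2r + 17 = 0 has discriminant (-2)² - 4·(17) = -64 < 0, so r = 1 ± 4i.
Hence u_h = C1*cos(4*x)*exp(x) + C2*exp(x)*sin(4*x).
For the particular solution try u_p = A0 + A1*x. Substituting and matching coefficients of each power of x gives A0 = -83/289, A1 = 1/17, so u_p = -83/289 + x/17.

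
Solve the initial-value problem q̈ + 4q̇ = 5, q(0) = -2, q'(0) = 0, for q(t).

q = -37/16 + 5*t/4 + 5*exp(-4*t)/16

Characteristic equation r² + 4r = 0 factors as (r + 4)r = 0, so r = -4, 0.
Hence q_h = C1*exp(-4*t) + C2.
Since 0 is a characteristic root (multiplicity 1), multiply the polynomial trial by t: try q_p = A0*t. Substituting and matching coefficients of each power of t gives A0 = 5/4, so q_p = 5*t/4.
General solution: q = C2 + 5*t/4 + C1*exp(-4*t).
Apply the initial conditions: q(0) = C1 + C2 = -2 and q'(0) = 5/4 - 4*C1 = 0. Solving gives C1 = 5/16, C2 = -37/16.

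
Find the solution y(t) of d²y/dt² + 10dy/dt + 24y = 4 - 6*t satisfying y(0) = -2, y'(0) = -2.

Characteristic equation r² + 10r + 24 = 0 factors as (r + 4)(r + 6) = 0, so r = -4, -6.
Hence y_h = C1*exp(-4*t) + C2*exp(-6*t).
For the particular solution try y_p = A0 + A1*t. Substituting and matching coefficients of each power of t gives A0 = 13/48, A1 = -1/4, so y_p = 13/48 - t/4.
General solution: y = 13/48 - t/4 + C1*exp(-4*t) + C2*exp(-6*t).
Apply the initial conditions: y(0) = 13/48 + C1 + C2 = -2 and y'(0) = -1/4 - 6*C2 - 4*C1 = -2. Solving gives C1 = -123/16, C2 = 65/12.

y = 13/48 - 123*exp(-4*t)/16 - t/4 + 65*exp(-6*t)/12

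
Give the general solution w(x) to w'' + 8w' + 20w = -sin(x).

Characteristic equation r² + 8r + 20 = 0 has discriminant (8)² - 4·(20) = -16 < 0, so r = -4 ± 2i.
Hence w_h = C1*cos(2*x)*exp(-4*x) + C2*exp(-4*x)*sin(2*x).
Try w_p = A*cos(x) + B*sin(x). Substituting and equating the coefficients of cos(x) and sin(x) gives A = 8/425, B = -19/425, so w_p = -19*sin(x)/425 + 8*cos(x)/425.

w = -19*sin(x)/425 + 8*cos(x)/425 + C1*cos(2*x)*exp(-4*x) + C2*exp(-4*x)*sin(2*x)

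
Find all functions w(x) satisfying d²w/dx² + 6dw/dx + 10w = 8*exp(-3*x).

w = 8*exp(-3*x) + C1*cos(x)*exp(-3*x) + C2*exp(-3*x)*sin(x)

Characteristic equation r² + 6r + 10 = 0 has discriminant (6)² - 4·(10) = -4 < 0, so r = -3 ± i.
Hence w_h = C1*cos(x)*exp(-3*x) + C2*exp(-3*x)*sin(x).
Try w_p = A*exp(-3*x). Substituting into the equation and dividing by exp(-3*x) gives A = 8, so w_p = 8*exp(-3*x).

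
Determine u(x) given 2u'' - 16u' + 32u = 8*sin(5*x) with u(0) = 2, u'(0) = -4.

Divide through by 2: u'' - 8u' + 16u = 4*sin(5*x).
Characteristic equation r² - 8r + 16 = 0 has discriminant (-8)² - 4·(16) = 0, so r = 4 is a repeated root.
Hence u_h = (C1 + C2*x)*exp(4*x).
Try u_p = A*cos(5*x) + B*sin(5*x). Substituting and equating the coefficients of cos(5x) and sin(5x) gives A = 160/1681, B = -36/1681, so u_p = -36*sin(5*x)/1681 + 160*cos(5*x)/1681.
General solution: u = -36*sin(5*x)/1681 + 160*cos(5*x)/1681 + C1*exp(4*x) + C2*x*exp(4*x).
Apply the initial conditions: u(0) = 160/1681 + C1 = 2 and u'(0) = -180/1681 + C2 + 4*C1 = -4. Solving gives C1 = 3202/1681, C2 = -472/41.

u = -36*sin(5*x)/1681 + 160*cos(5*x)/1681 + 3202*exp(4*x)/1681 - 472*x*exp(4*x)/41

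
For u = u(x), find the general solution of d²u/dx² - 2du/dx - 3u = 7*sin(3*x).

Characteristic equation r² - 2r - 3 = 0 factors as (r - 3)(r + 1) = 0, so r = 3, -1.
Hence u_h = C1*exp(3*x) + C2*exp(-x).
Try u_p = A*cos(3*x) + B*sin(3*x). Substituting and equating the coefficients of cos(3x) and sin(3x) gives A = 7/30, B = -7/15, so u_p = -7*sin(3*x)/15 + 7*cos(3*x)/30.

u = -7*sin(3*x)/15 + 7*cos(3*x)/30 + C1*exp(3*x) + C2*exp(-x)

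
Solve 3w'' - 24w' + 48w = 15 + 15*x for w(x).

w = 15/32 + 5*x/16 + C1*exp(4*x) + C2*x*exp(4*x)

Divide through by 3: w'' - 8w' + 16w = 5 + 5*x.
Characteristic equation r² - 8r + 16 = 0 has discriminant (-8)² - 4·(16) = 0, so r = 4 is a repeated root.
Hence w_h = (C1 + C2*x)*exp(4*x).
For the particular solution try w_p = A0 + A1*x. Substituting and matching coefficients of each power of x gives A0 = 15/32, A1 = 5/16, so w_p = 15/32 + 5*x/16.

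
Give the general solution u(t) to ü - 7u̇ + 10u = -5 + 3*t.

u = -29/100 + 3*t/10 + C1*exp(5*t) + C2*exp(2*t)

Characteristic equation r² - 7r + 10 = 0 factors as (r - 5)(r - 2) = 0, so r = 5, 2.
Hence u_h = C1*exp(5*t) + C2*exp(2*t).
For the particular solution try u_p = A0 + A1*t. Substituting and matching coefficients of each power of t gives A0 = -29/100, A1 = 3/10, so u_p = -29/100 + 3*t/10.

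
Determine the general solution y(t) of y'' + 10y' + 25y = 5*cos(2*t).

Characteristic equation r² + 10r + 25 = 0 has discriminant (10)² - 4·(25) = 0, so r = -5 is a repeated root.
Hence y_h = (C1 + C2*t)*exp(-5*t).
Try y_p = A*cos(2*t) + B*sin(2*t). Substituting and equating the coefficients of cos(2t) and sin(2t) gives A = 105/841, B = 100/841, so y_p = 100*sin(2*t)/841 + 105*cos(2*t)/841.

y = 100*sin(2*t)/841 + 105*cos(2*t)/841 + C1*exp(-5*t) + C2*t*exp(-5*t)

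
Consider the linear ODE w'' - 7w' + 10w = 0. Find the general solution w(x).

w = C1*exp(2*x) + C2*exp(5*x)

Characteristic equation r² - 7r + 10 = 0 factors as (r - 2)(r - 5) = 0, so r = 2, 5.
Hence w_h = C1*exp(2*x) + C2*exp(5*x).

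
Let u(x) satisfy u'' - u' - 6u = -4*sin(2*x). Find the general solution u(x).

Characteristic equation r² - r - 6 = 0 factors as (r + 2)(r - 3) = 0, so r = -2, 3.
Hence u_h = C1*exp(-2*x) + C2*exp(3*x).
Try u_p = A*cos(2*x) + B*sin(2*x). Substituting and equating the coefficients of cos(2x) and sin(2x) gives A = -1/13, B = 5/13, so u_p = -cos(2*x)/13 + 5*sin(2*x)/13.

u = -cos(2*x)/13 + 5*sin(2*x)/13 + C1*exp(-2*x) + C2*exp(3*x)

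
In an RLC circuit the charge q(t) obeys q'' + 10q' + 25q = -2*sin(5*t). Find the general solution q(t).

q = cos(5*t)/25 + C1*exp(-5*t) + C2*t*exp(-5*t)

Characteristic equation r² + 10r + 25 = 0 has discriminant (10)² - 4·(25) = 0, so r = -5 is a repeated root.
Hence q_h = (C1 + C2*t)*exp(-5*t).
Try q_p = A*cos(5*t) + B*sin(5*t). Substituting and equating the coefficients of cos(5t) and sin(5t) gives A = 1/25, B = 0, so q_p = cos(5*t)/25.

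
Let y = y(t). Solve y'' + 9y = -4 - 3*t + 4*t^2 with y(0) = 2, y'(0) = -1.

Characteristic equation r² + 9 = 0 has discriminant (0)² - 4·(9) = -36 < 0, so r = ± 3i.
Hence y_h = C1*cos(3*t) + C2*sin(3*t).
For the particular solution try y_p = A0 + A1*t + A2*t^2. Substituting and matching coefficients of each power of t gives A0 = -44/81, A1 = -1/3, A2 = 4/9, so y_p = -44/81 - t/3 + 4*t^2/9.
General solution: y = -44/81 - t/3 + 4*t^2/9 + C1*cos(3*t) + C2*sin(3*t).
Apply the initial conditions: y(0) = -44/81 + C1 = 2 and y'(0) = -1/3 + 3*C2 = -1. Solving gives C1 = 206/81, C2 = -2/9.

y = -44/81 - 2*sin(3*t)/9 - t/3 + 4*t**2/9 + 206*cos(3*t)/81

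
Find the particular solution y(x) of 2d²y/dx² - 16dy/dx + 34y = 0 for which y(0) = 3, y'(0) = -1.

y = -13*exp(4*x)*sin(x) + 3*cos(x)*exp(4*x)

Divide through by 2: y'' - 8y' + 17y = 0.
Characteristic equation r² - 8r + 17 = 0 has discriminant (-8)² - 4·(17) = -4 < 0, so r = 4 ± i.
Hence y_h = C1*cos(x)*exp(4*x) + C2*exp(4*x)*sin(x).
Apply the initial conditions: y(0) = C1 = 3 and y'(0) = C2 + 4*C1 = -1. Solving gives C1 = 3, C2 = -13.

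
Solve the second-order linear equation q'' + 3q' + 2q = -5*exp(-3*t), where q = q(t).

Characteristic equation r² + 3r + 2 = 0 factors as (r + 2)(r + 1) = 0, so r = -2, -1.
Hence q_h = C1*exp(-2*t) + C2*exp(-t).
Try q_p = A*exp(-3*t). Substituting into the equation and dividing by exp(-3*t) gives A = -5/2, so q_p = -5*exp(-3*t)/2.

q = -5*exp(-3*t)/2 + C1*exp(-2*t) + C2*exp(-t)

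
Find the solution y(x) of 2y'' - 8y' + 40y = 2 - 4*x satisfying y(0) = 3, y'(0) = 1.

y = 3/100 - x/10 - 121*exp(2*x)*sin(4*x)/100 + 297*cos(4*x)*exp(2*x)/100

Divide through by 2: y'' - 4y' + 20y = 1 - 2*x.
Characteristic equation r² - 4r + 20 = 0 has discriminant (-4)² - 4·(20) = -64 < 0, so r = 2 ± 4i.
Hence y_h = C1*cos(4*x)*exp(2*x) + C2*exp(2*x)*sin(4*x).
For the particular solution try y_p = A0 + A1*x. Substituting and matching coefficients of each power of x gives A0 = 3/100, A1 = -1/10, so y_p = 3/100 - x/10.
General solution: y = 3/100 - x/10 + C1*cos(4*x)*exp(2*x) + C2*exp(2*x)*sin(4*x).
Apply the initial conditions: y(0) = 3/100 + C1 = 3 and y'(0) = -1/10 + 2*C1 + 4*C2 = 1. Solving gives C1 = 297/100, C2 = -121/100.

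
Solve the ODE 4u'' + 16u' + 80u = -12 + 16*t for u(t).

Divide through by 4: u'' + 4u' + 20u = -3 + 4*t.
Characteristic equation r² + 4r + 20 = 0 has discriminant (4)² - 4·(20) = -64 < 0, so r = -2 ± 4i.
Hence u_h = C1*cos(4*t)*exp(-2*t) + C2*exp(-2*t)*sin(4*t).
For the particular solution try u_p = A0 + A1*t. Substituting and matching coefficients of each power of t gives A0 = -19/100, A1 = 1/5, so u_p = -19/100 + t/5.

u = -19/100 + t/5 + C1*cos(4*t)*exp(-2*t) + C2*exp(-2*t)*sin(4*t)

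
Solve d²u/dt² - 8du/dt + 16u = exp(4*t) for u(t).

u = C1*exp(4*t) + t**2*exp(4*t)/2 + C2*t*exp(4*t)

Characteristic equation r² - 8r + 16 = 0 has discriminant (-8)² - 4·(16) = 0, so r = 4 is a repeated root.
Hence u_h = (C1 + C2*t)*exp(4*t).
Since exp(4*t) solves the homogeneous equation (r = 4 is a root of multiplicity 2), multiply the trial by t^2. Try u_p = A*t^2*exp(4*t). Substituting into the equation and dividing by exp(4*t) gives A = 1/2, so u_p = t^2*exp(4*t)/2.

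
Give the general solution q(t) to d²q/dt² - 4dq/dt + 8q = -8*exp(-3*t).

q = -8*exp(-3*t)/29 + C1*cos(2*t)*exp(2*t) + C2*exp(2*t)*sin(2*t)

Characteristic equation r² - 4r + 8 = 0 has discriminant (-4)² - 4·(8) = -16 < 0, so r = 2 ± 2i.
Hence q_h = C1*cos(2*t)*exp(2*t) + C2*exp(2*t)*sin(2*t).
Try q_p = A*exp(-3*t). Substituting into the equation and dividing by exp(-3*t) gives A = -8/29, so q_p = -8*exp(-3*t)/29.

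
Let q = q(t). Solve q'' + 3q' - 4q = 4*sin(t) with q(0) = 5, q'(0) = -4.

Characteristic equation r² + 3r - 4 = 0 factors as (r - 1)(r + 4) = 0, so r = 1, -4.
Hence q_h = C1*exp(t) + C2*exp(-4*t).
Try q_p = A*cos(t) + B*sin(t). Substituting and equating the coefficients of cos(t) and sin(t) gives A = -6/17, B = -10/17, so q_p = -10*sin(t)/17 - 6*cos(t)/17.
General solution: q = -10*sin(t)/17 - 6*cos(t)/17 + C1*exp(t) + C2*exp(-4*t).
Apply the initial conditions: q(0) = -6/17 + C1 + C2 = 5 and q'(0) = -10/17 + C1 - 4*C2 = -4. Solving gives C1 = 18/5, C2 = 149/85.

q = -10*sin(t)/17 - 6*cos(t)/17 + 18*exp(t)/5 + 149*exp(-4*t)/85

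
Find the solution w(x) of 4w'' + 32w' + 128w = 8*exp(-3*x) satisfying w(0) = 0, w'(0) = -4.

w = 2*exp(-3*x)/17 - 35*exp(-4*x)*sin(4*x)/34 - 2*cos(4*x)*exp(-4*x)/17

Divide through by 4: w'' + 8w' + 32w = 2*exp(-3*x).
Characteristic equation r² + 8r + 32 = 0 has discriminant (8)² - 4·(32) = -64 < 0, so r = -4 ± 4i.
Hence w_h = C1*cos(4*x)*exp(-4*x) + C2*exp(-4*x)*sin(4*x).
Try w_p = A*exp(-3*x). Substituting into the equation and dividing by exp(-3*x) gives A = 2/17, so w_p = 2*exp(-3*x)/17.
General solution: w = 2*exp(-3*x)/17 + C1*cos(4*x)*exp(-4*x) + C2*exp(-4*x)*sin(4*x).
Apply the initial conditions: w(0) = 2/17 + C1 = 0 and w'(0) = -6/17 - 4*C1 + 4*C2 = -4. Solving gives C1 = -2/17, C2 = -35/34.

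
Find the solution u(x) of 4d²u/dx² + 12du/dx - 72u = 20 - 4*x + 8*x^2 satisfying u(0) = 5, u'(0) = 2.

Divide through by 4: u'' + 3u' - 18u = 5 - x + 2*x^2.
Characteristic equation r² + 3r - 18 = 0 factors as (r + 6)(r - 3) = 0, so r = -6, 3.
Hence u_h = C1*exp(-6*x) + C2*exp(3*x).
For the particular solution try u_p = A0 + A1*x + A2*x^2. Substituting and matching coefficients of each power of x gives A0 = -31/108, A1 = 1/54, A2 = -1/9, so u_p = -31/108 - x^2/9 + x/54.
General solution: u = -31/108 - x^2/9 + x/54 + C1*exp(-6*x) + C2*exp(3*x).
Apply the initial conditions: u(0) = -31/108 + C1 + C2 = 5 and u'(0) = 1/54 - 6*C1 + 3*C2 = 2. Solving gives C1 = 1499/972, C2 = 910/243.

u = -31/108 - x**2/9 + x/54 + 910*exp(3*x)/243 + 1499*exp(-6*x)/972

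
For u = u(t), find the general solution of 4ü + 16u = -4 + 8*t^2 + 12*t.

Divide through by 4: u'' + 4u = -1 + 2*t^2 + 3*t.
Characteristic equation r² + 4 = 0 has discriminant (0)² - 4·(4) = -16 < 0, so r = ± 2i.
Hence u_h = C1*cos(2*t) + C2*sin(2*t).
For the particular solution try u_p = A0 + A1*t + A2*t^2. Substituting and matching coefficients of each power of t gives A0 = -1/2, A1 = 3/4, A2 = 1/2, so u_p = -1/2 + t^2/2 + 3*t/4.

u = -1/2 + t**2/2 + 3*t/4 + C1*cos(2*t) + C2*sin(2*t)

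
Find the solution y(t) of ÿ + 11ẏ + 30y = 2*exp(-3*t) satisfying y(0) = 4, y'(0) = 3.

y = 26*exp(-5*t) - 67*exp(-6*t)/3 + exp(-3*t)/3

Characteristic equation r² + 11r + 30 = 0 factors as (r + 6)(r + 5) = 0, so r = -6, -5.
Hence y_h = C1*exp(-6*t) + C2*exp(-5*t).
Try y_p = A*exp(-3*t). Substituting into the equation and dividing by exp(-3*t) gives A = 1/3, so y_p = exp(-3*t)/3.
General solution: y = exp(-3*t)/3 + C1*exp(-6*t) + C2*exp(-5*t).
Apply the initial conditions: y(0) = 1/3 + C1 + C2 = 4 and y'(0) = -1 - 6*C1 - 5*C2 = 3. Solving gives C1 = -67/3, C2 = 26.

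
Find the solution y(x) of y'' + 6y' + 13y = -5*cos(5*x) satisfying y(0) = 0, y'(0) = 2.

Characteristic equation r² + 6r + 13 = 0 has discriminant (6)² - 4·(13) = -16 < 0, so r = -3 ± 2i.
Hence y_h = C1*cos(2*x)*exp(-3*x) + C2*exp(-3*x)*sin(2*x).
Try y_p = A*cos(5*x) + B*sin(5*x). Substituting and equating the coefficients of cos(5x) and sin(5x) gives A = 5/87, B = -25/174, so y_p = -25*sin(5*x)/174 + 5*cos(5*x)/87.
General solution: y = -25*sin(5*x)/174 + 5*cos(5*x)/87 + C1*cos(2*x)*exp(-3*x) + C2*exp(-3*x)*sin(2*x).
Apply the initial conditions: y(0) = 5/87 + C1 = 0 and y'(0) = -125/174 - 3*C1 + 2*C2 = 2. Solving gives C1 = -5/87, C2 = 443/348.

y = -25*sin(5*x)/174 + 5*cos(5*x)/87 - 5*cos(2*x)*exp(-3*x)/87 + 443*exp(-3*x)*sin(2*x)/348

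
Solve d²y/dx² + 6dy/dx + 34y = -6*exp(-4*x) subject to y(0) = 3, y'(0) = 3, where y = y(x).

Characteristic equation r² + 6r + 34 = 0 has discriminant (6)² - 4·(34) = -100 < 0, so r = -3 ± 5i.
Hence y_h = C1*cos(5*x)*exp(-3*x) + C2*exp(-3*x)*sin(5*x).
Try y_p = A*exp(-4*x). Substituting into the equation and dividing by exp(-4*x) gives A = -3/13, so y_p = -3*exp(-4*x)/13.
General solution: y = -3*exp(-4*x)/13 + C1*cos(5*x)*exp(-3*x) + C2*exp(-3*x)*sin(5*x).
Apply the initial conditions: y(0) = -3/13 + C1 = 3 and y'(0) = 12/13 - 3*C1 + 5*C2 = 3. Solving gives C1 = 42/13, C2 = 153/65.

y = -3*exp(-4*x)/13 + 42*cos(5*x)*exp(-3*x)/13 + 153*exp(-3*x)*sin(5*x)/65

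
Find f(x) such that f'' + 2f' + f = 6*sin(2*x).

f = -24*cos(2*x)/25 - 18*sin(2*x)/25 + C1*exp(-x) + C2*x*exp(-x)

Characteristic equation r² + 2r + 1 = 0 has discriminant (2)² - 4·(1) = 0, so r = -1 is a repeated root.
Hence f_h = (C1 + C2*x)*exp(-x).
Try f_p = A*cos(2*x) + B*sin(2*x). Substituting and equating the coefficients of cos(2x) and sin(2x) gives A = -24/25, B = -18/25, so f_p = -24*cos(2*x)/25 - 18*sin(2*x)/25.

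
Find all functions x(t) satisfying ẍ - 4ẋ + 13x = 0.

Characteristic equation r² - 4r + 13 = 0 has discriminant (-4)² - 4·(13) = -36 < 0, so r = 2 ± 3i.
Hence x_h = C1*cos(3*t)*exp(2*t) + C2*exp(2*t)*sin(3*t).

x = C1*cos(3*t)*exp(2*t) + C2*exp(2*t)*sin(3*t)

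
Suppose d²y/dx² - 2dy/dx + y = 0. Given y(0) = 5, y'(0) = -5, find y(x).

Characteristic equation r² - 2r + 1 = 0 has discriminant (-2)² - 4·(1) = 0, so r = 1 is a repeated root.
Hence y_h = (C1 + C2*x)*exp(x).
Apply the initial conditions: y(0) = C1 = 5 and y'(0) = C1 + C2 = -5. Solving gives C1 = 5, C2 = -10.

y = 5*exp(x) - 10*x*exp(x)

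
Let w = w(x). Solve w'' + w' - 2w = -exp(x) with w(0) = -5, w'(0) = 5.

Characteristic equation r² + r - 2 = 0 factors as (r + 2)(r - 1) = 0, so r = -2, 1.
Hence w_h = C1*exp(-2*x) + C2*exp(x).
Since exp(x) solves the homogeneous equation (r = 1 is a root of multiplicity 1), multiply the trial by x. Try w_p = A*x*exp(x). Substituting into the equation and dividing by exp(x) gives A = -1/3, so w_p = -x*exp(x)/3.
General solution: w = C1*exp(-2*x) + C2*exp(x) - x*exp(x)/3.
Apply the initial conditions: w(0) = C1 + C2 = -5 and w'(0) = -1/3 + C2 - 2*C1 = 5. Solving gives C1 = -31/9, C2 = -14/9.

w = -31*exp(-2*x)/9 - 14*exp(x)/9 - x*exp(x)/3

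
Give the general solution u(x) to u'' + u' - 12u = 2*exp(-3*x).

Characteristic equation r² + r - 12 = 0 factors as (r + 4)(r - 3) = 0, so r = -4, 3.
Hence u_h = C1*exp(-4*x) + C2*exp(3*x).
Try u_p = A*exp(-3*x). Substituting into the equation and dividing by exp(-3*x) gives A = -1/3, so u_p = -exp(-3*x)/3.

u = -exp(-3*x)/3 + C1*exp(-4*x) + C2*exp(3*x)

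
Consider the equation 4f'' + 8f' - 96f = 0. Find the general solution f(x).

Divide through by 4: f'' + 2f' - 24f = 0.
Characteristic equation r² + 2r - 24 = 0 factors as (r + 6)(r - 4) = 0, so r = -6, 4.
Hence f_h = C1*exp(-6*x) + C2*exp(4*x).

f = C1*exp(-6*x) + C2*exp(4*x)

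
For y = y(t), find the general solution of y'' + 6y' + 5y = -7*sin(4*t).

Characteristic equation r² + 6r + 5 = 0 factors as (r + 5)(r + 1) = 0, so r = -5, -1.
Hence y_h = C1*exp(-5*t) + C2*exp(-t).
Try y_p = A*cos(4*t) + B*sin(4*t). Substituting and equating the coefficients of cos(4t) and sin(4t) gives A = 168/697, B = 77/697, so y_p = 77*sin(4*t)/697 + 168*cos(4*t)/697.

y = 77*sin(4*t)/697 + 168*cos(4*t)/697 + C1*exp(-5*t) + C2*exp(-t)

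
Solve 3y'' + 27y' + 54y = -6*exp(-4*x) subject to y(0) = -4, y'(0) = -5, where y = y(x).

Divide through by 3: y'' + 9y' + 18y = -2*exp(-4*x).
Characteristic equation r² + 9r + 18 = 0 factors as (r + 3)(r + 6) = 0, so r = -3, -6.
Hence y_h = C1*exp(-3*x) + C2*exp(-6*x).
Try y_p = A*exp(-4*x). Substituting into the equation and dividing by exp(-4*x) gives A = 1, so y_p = exp(-4*x).
General solution: y = C1*exp(-3*x) + C2*exp(-6*x) + exp(-4*x).
Apply the initial conditions: y(0) = 1 + C1 + C2 = -4 and y'(0) = -4 - 6*C2 - 3*C1 = -5. Solving gives C1 = -31/3, C2 = 16/3.

y = -31*exp(-3*x)/3 + 16*exp(-6*x)/3 + exp(-4*x)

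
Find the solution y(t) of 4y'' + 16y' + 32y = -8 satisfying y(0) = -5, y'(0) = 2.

Divide through by 4: y'' + 4y' + 8y = -2.
Characteristic equation r² + 4r + 8 = 0 has discriminant (4)² - 4·(8) = -16 < 0, so r = -2 ± 2i.
Hence y_h = C1*cos(2*t)*exp(-2*t) + C2*exp(-2*t)*sin(2*t).
For the particular solution try y_p = A0. Substituting and matching coefficients of each power of t gives A0 = -1/4, so y_p = -1/4.
General solution: y = -1/4 + C1*cos(2*t)*exp(-2*t) + C2*exp(-2*t)*sin(2*t).
Apply the initial conditions: y(0) = -1/4 + C1 = -5 and y'(0) = -2*C1 + 2*C2 = 2. Solving gives C1 = -19/4, C2 = -15/4.

y = -1/4 - 19*cos(2*t)*exp(-2*t)/4 - 15*exp(-2*t)*sin(2*t)/4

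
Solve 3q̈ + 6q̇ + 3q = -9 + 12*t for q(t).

Divide through by 3: q'' + 2q' + q = -3 + 4*t.
Characteristic equation r² + 2r + 1 = 0 has discriminant (2)² - 4·(1) = 0, so r = -1 is a repeated root.
Hence q_h = (C1 + C2*t)*exp(-t).
For the particular solution try q_p = A0 + A1*t. Substituting and matching coefficients of each power of t gives A0 = -11, A1 = 4, so q_p = -11 + 4*t.

q = -11 + 4*t + C1*exp(-t) + C2*t*exp(-t)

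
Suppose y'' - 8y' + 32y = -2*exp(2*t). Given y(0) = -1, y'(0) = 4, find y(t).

y = -exp(2*t)/10 - 9*cos(4*t)*exp(4*t)/10 + 39*exp(4*t)*sin(4*t)/20

Characteristic equation r² - 8r + 32 = 0 has discriminant (-8)² - 4·(32) = -64 < 0, so r = 4 ± 4i.
Hence y_h = C1*cos(4*t)*exp(4*t) + C2*exp(4*t)*sin(4*t).
Try y_p = A*exp(2*t). Substituting into the equation and dividing by exp(2*t) gives A = -1/10, so y_p = -exp(2*t)/10.
General solution: y = -exp(2*t)/10 + C1*cos(4*t)*exp(4*t) + C2*exp(4*t)*sin(4*t).
Apply the initial conditions: y(0) = -1/10 + C1 = -1 and y'(0) = -1/5 + 4*C1 + 4*C2 = 4. Solving gives C1 = -9/10, C2 = 39/20.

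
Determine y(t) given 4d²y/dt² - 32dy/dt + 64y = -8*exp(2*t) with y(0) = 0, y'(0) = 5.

y = exp(4*t)/2 - exp(2*t)/2 + 4*t*exp(4*t)

Divide through by 4: y'' - 8y' + 16y = -2*exp(2*t).
Characteristic equation r² - 8r + 16 = 0 has discriminant (-8)² - 4·(16) = 0, so r = 4 is a repeated root.
Hence y_h = (C1 + C2*t)*exp(4*t).
Try y_p = A*exp(2*t). Substituting into the equation and dividing by exp(2*t) gives A = -1/2, so y_p = -exp(2*t)/2.
General solution: y = -exp(2*t)/2 + C1*exp(4*t) + C2*t*exp(4*t).
Apply the initial conditions: y(0) = -1/2 + C1 = 0 and y'(0) = -1 + C2 + 4*C1 = 5. Solving gives C1 = 1/2, C2 = 4.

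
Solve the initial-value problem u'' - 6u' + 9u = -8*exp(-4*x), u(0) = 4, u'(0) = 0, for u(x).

Characteristic equation r² - 6r + 9 = 0 has discriminant (-6)² - 4·(9) = 0, so r = 3 is a repeated root.
Hence u_h = (C1 + C2*x)*exp(3*x).
Try u_p = A*exp(-4*x). Substituting into the equation and dividing by exp(-4*x) gives A = -8/49, so u_p = -8*exp(-4*x)/49.
General solution: u = -8*exp(-4*x)/49 + C1*exp(3*x) + C2*x*exp(3*x).
Apply the initial conditions: u(0) = -8/49 + C1 = 4 and u'(0) = 32/49 + C2 + 3*C1 = 0. Solving gives C1 = 204/49, C2 = -92/7.

u = -8*exp(-4*x)/49 + 204*exp(3*x)/49 - 92*x*exp(3*x)/7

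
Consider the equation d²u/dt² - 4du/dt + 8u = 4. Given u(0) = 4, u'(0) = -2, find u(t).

u = 1/2 - 9*exp(2*t)*sin(2*t)/2 + 7*cos(2*t)*exp(2*t)/2

Characteristic equation r² - 4r + 8 = 0 has discriminant (-4)² - 4·(8) = -16 < 0, so r = 2 ± 2i.
Hence u_h = C1*cos(2*t)*exp(2*t) + C2*exp(2*t)*sin(2*t).
For the particular solution try u_p = A0. Substituting and matching coefficients of each power of t gives A0 = 1/2, so u_p = 1/2.
General solution: u = 1/2 + C1*cos(2*t)*exp(2*t) + C2*exp(2*t)*sin(2*t).
Apply the initial conditions: u(0) = 1/2 + C1 = 4 and u'(0) = 2*C1 + 2*C2 = -2. Solving gives C1 = 7/2, C2 = -9/2.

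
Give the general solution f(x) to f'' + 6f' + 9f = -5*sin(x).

Characteristic equation r² + 6r + 9 = 0 has discriminant (6)² - 4·(9) = 0, so r = -3 is a repeated root.
Hence f_h = (C1 + C2*x)*exp(-3*x).
Try f_p = A*cos(x) + B*sin(x). Substituting and equating the coefficients of cos(x) and sin(x) gives A = 3/10, B = -2/5, so f_p = -2*sin(x)/5 + 3*cos(x)/10.

f = -2*sin(x)/5 + 3*cos(x)/10 + C1*exp(-3*x) + C2*x*exp(-3*x)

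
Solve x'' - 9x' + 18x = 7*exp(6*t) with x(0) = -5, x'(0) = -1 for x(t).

Characteristic equation r² - 9r + 18 = 0 factors as (r - 6)(r - 3) = 0, so r = 6, 3.
Hence x_h = C1*exp(6*t) + C2*exp(3*t).
Since exp(6*t) solves the homogeneous equation (r = 6 is a root of multiplicity 1), multiply the trial by t. Try x_p = A*t*exp(6*t). Substituting into the equation and dividing by exp(6*t) gives A = 7/3, so x_p = 7*t*exp(6*t)/3.
General solution: x = C1*exp(6*t) + C2*exp(3*t) + 7*t*exp(6*t)/3.
Apply the initial conditions: x(0) = C1 + C2 = -5 and x'(0) = 7/3 + 3*C2 + 6*C1 = -1. Solving gives C1 = 35/9, C2 = -80/9.

x = -80*exp(3*t)/9 + 35*exp(6*t)/9 + 7*t*exp(6*t)/3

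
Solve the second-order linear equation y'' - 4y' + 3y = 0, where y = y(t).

Characteristic equation r² - 4r + 3 = 0 factors as (r - 3)(r - 1) = 0, so r = 3, 1.
Hence y_h = C1*exp(3*t) + C2*exp(t).

y = C1*exp(3*t) + C2*exp(t)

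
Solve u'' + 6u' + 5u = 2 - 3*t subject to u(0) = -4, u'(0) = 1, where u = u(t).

Characteristic equation r² + 6r + 5 = 0 factors as (r + 5)(r + 1) = 0, so r = -5, -1.
Hence u_h = C1*exp(-5*t) + C2*exp(-t).
For the particular solution try u_p = A0 + A1*t. Substituting and matching coefficients of each power of t gives A0 = 28/25, A1 = -3/5, so u_p = 28/25 - 3*t/5.
General solution: u = 28/25 - 3*t/5 + C1*exp(-5*t) + C2*exp(-t).
Apply the initial conditions: u(0) = 28/25 + C1 + C2 = -4 and u'(0) = -3/5 - C2 - 5*C1 = 1. Solving gives C1 = 22/25, C2 = -6.

u = 28/25 - 6*exp(-t) - 3*t/5 + 22*exp(-5*t)/25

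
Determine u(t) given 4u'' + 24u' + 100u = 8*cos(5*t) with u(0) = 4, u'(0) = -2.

Divide through by 4: u'' + 6u' + 25u = 2*cos(5*t).
Characteristic equation r² + 6r + 25 = 0 has discriminant (6)² - 4·(25) = -64 < 0, so r = -3 ± 4i.
Hence u_h = C1*cos(4*t)*exp(-3*t) + C2*exp(-3*t)*sin(4*t).
Try u_p = A*cos(5*t) + B*sin(5*t). Substituting and equating the coefficients of cos(5t) and sin(5t) gives A = 0, B = 1/15, so u_p = sin(5*t)/15.
General solution: u = sin(5*t)/15 + C1*cos(4*t)*exp(-3*t) + C2*exp(-3*t)*sin(4*t).
Apply the initial conditions: u(0) = C1 = 4 and u'(0) = 1/3 - 3*C1 + 4*C2 = -2. Solving gives C1 = 4, C2 = 29/12.

u = sin(5*t)/15 + 4*cos(4*t)*exp(-3*t) + 29*exp(-3*t)*sin(4*t)/12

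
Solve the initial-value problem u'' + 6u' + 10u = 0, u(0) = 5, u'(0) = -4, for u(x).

Characteristic equation r² + 6r + 10 = 0 has discriminant (6)² - 4·(10) = -4 < 0, so r = -3 ± i.
Hence u_h = C1*cos(x)*exp(-3*x) + C2*exp(-3*x)*sin(x).
Apply the initial conditions: u(0) = C1 = 5 and u'(0) = C2 - 3*C1 = -4. Solving gives C1 = 5, C2 = 11.

u = 5*cos(x)*exp(-3*x) + 11*exp(-3*x)*sin(x)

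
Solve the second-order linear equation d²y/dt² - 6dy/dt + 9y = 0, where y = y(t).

Characteristic equation r² - 6r + 9 = 0 has discriminant (-6)² - 4·(9) = 0, so r = 3 is a repeated root.
Hence y_h = (C1 + C2*t)*exp(3*t).

y = C1*exp(3*t) + C2*t*exp(3*t)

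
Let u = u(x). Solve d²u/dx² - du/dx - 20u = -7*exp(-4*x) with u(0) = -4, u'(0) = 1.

Characteristic equation r² - r - 20 = 0 factors as (r - 5)(r + 4) = 0, so r = 5, -4.
Hence u_h = C1*exp(5*x) + C2*exp(-4*x).
Since exp(-4*x) solves the homogeneous equation (r = -4 is a root of multiplicity 1), multiply the trial by x. Try u_p = A*x*exp(-4*x). Substituting into the equation and dividing by exp(-4*x) gives A = 7/9, so u_p = 7*x*exp(-4*x)/9.
General solution: u = C1*exp(5*x) + C2*exp(-4*x) + 7*x*exp(-4*x)/9.
Apply the initial conditions: u(0) = C1 + C2 = -4 and u'(0) = 7/9 - 4*C2 + 5*C1 = 1. Solving gives C1 = -142/81, C2 = -182/81.

u = -182*exp(-4*x)/81 - 142*exp(5*x)/81 + 7*x*exp(-4*x)/9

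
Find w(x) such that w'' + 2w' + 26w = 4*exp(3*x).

w = 4*exp(3*x)/41 + C1*cos(5*x)*exp(-x) + C2*exp(-x)*sin(5*x)

Characteristic equation r² + 2r + 26 = 0 has discriminant (2)² - 4·(26) = -100 < 0, so r = -1 ± 5i.
Hence w_h = C1*cos(5*x)*exp(-x) + C2*exp(-x)*sin(5*x).
Try w_p = A*exp(3*x). Substituting into the equation and dividing by exp(3*x) gives A = 4/41, so w_p = 4*exp(3*x)/41.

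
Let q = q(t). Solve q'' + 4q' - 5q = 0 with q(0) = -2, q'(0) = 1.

Characteristic equation r² + 4r - 5 = 0 factors as (r + 5)(r - 1) = 0, so r = -5, 1.
Hence q_h = C1*exp(-5*t) + C2*exp(t).
Apply the initial conditions: q(0) = C1 + C2 = -2 and q'(0) = C2 - 5*C1 = 1. Solving gives C1 = -1/2, C2 = -3/2.

q = -3*exp(t)/2 - exp(-5*t)/2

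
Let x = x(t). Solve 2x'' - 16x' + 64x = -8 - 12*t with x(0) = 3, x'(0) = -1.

x = -11/64 - 3*t/16 - 27*exp(4*t)*sin(4*t)/8 + 203*cos(4*t)*exp(4*t)/64

Divide through by 2: x'' - 8x' + 32x = -4 - 6*t.
Characteristic equation r² - 8r + 32 = 0 has discriminant (-8)² - 4·(32) = -64 < 0, so r = 4 ± 4i.
Hence x_h = C1*cos(4*t)*exp(4*t) + C2*exp(4*t)*sin(4*t).
For the particular solution try x_p = A0 + A1*t. Substituting and matching coefficients of each power of t gives A0 = -11/64, A1 = -3/16, so x_p = -11/64 - 3*t/16.
General solution: x = -11/64 - 3*t/16 + C1*cos(4*t)*exp(4*t) + C2*exp(4*t)*sin(4*t).
Apply the initial conditions: x(0) = -11/64 + C1 = 3 and x'(0) = -3/16 + 4*C1 + 4*C2 = -1. Solving gives C1 = 203/64, C2 = -27/8.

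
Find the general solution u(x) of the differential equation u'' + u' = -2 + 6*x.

Characteristic equation r² + r = 0 factors as (r + 1)r = 0, so r = -1, 0.
Hence u_h = C1*exp(-x) + C2.
Since 0 is a characteristic root (multiplicity 1), multiply the polynomial trial by x: try u_p = x*(A0 + A1*x). Substituting and matching coefficients of each power of x gives A0 = -8, A1 = 3, so u_p = -8*x + 3*x^2.

u = C2 - 8*x + 3*x**2 + C1*exp(-x)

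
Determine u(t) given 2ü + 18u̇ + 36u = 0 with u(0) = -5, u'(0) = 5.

Divide through by 2: u'' + 9u' + 18u = 0.
Characteristic equation r² + 9r + 18 = 0 factors as (r + 6)(r + 3) = 0, so r = -6, -3.
Hence u_h = C1*exp(-6*t) + C2*exp(-3*t).
Apply the initial conditions: u(0) = C1 + C2 = -5 and u'(0) = -6*C1 - 3*C2 = 5. Solving gives C1 = 10/3, C2 = -25/3.

u = -25*exp(-3*t)/3 + 10*exp(-6*t)/3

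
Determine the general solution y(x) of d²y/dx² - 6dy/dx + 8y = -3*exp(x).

Characteristic equation r² - 6r + 8 = 0 factors as (r - 4)(r - 2) = 0, so r = 4, 2.
Hence y_h = C1*exp(4*x) + C2*exp(2*x).
Try y_p = A*exp(x). Substituting into the equation and dividing by exp(x) gives A = -1, so y_p = -exp(x).

y = -exp(x) + C1*exp(4*x) + C2*exp(2*x)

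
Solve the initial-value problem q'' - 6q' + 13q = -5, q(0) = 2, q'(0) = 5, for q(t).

Characteristic equation r² - 6r + 13 = 0 has discriminant (-6)² - 4·(13) = -16 < 0, so r = 3 ± 2i.
Hence q_h = C1*cos(2*t)*exp(3*t) + C2*exp(3*t)*sin(2*t).
For the particular solution try q_p = A0. Substituting and matching coefficients of each power of t gives A0 = -5/13, so q_p = -5/13.
General solution: q = -5/13 + C1*cos(2*t)*exp(3*t) + C2*exp(3*t)*sin(2*t).
Apply the initial conditions: q(0) = -5/13 + C1 = 2 and q'(0) = 2*C2 + 3*C1 = 5. Solving gives C1 = 31/13, C2 = -14/13.

q = -5/13 - 14*exp(3*t)*sin(2*t)/13 + 31*cos(2*t)*exp(3*t)/13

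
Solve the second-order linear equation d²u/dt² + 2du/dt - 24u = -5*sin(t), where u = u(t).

u = 10*cos(t)/629 + 125*sin(t)/629 + C1*exp(4*t) + C2*exp(-6*t)

Characteristic equation r² + 2r - 24 = 0 factors as (r - 4)(r + 6) = 0, so r = 4, -6.
Hence u_h = C1*exp(4*t) + C2*exp(-6*t).
Try u_p = A*cos(t) + B*sin(t). Substituting and equating the coefficients of cos(t) and sin(t) gives A = 10/629, B = 125/629, so u_p = 10*cos(t)/629 + 125*sin(t)/629.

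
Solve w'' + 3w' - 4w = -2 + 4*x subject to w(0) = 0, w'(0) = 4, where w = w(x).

w = -1/4 - x - 19*exp(-4*x)/20 + 6*exp(x)/5

Characteristic equation r² + 3r - 4 = 0 factors as (r - 1)(r + 4) = 0, so r = 1, -4.
Hence w_h = C1*exp(x) + C2*exp(-4*x).
For the particular solution try w_p = A0 + A1*x. Substituting and matching coefficients of each power of x gives A0 = -1/4, A1 = -1, so w_p = -1/4 - x.
General solution: w = -1/4 - x + C1*exp(x) + C2*exp(-4*x).
Apply the initial conditions: w(0) = -1/4 + C1 + C2 = 0 and w'(0) = -1 + C1 - 4*C2 = 4. Solving gives C1 = 6/5, C2 = -19/20.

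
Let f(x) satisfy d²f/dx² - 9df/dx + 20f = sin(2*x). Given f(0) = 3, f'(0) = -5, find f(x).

Characteristic equation r² - 9r + 20 = 0 factors as (r - 5)(r - 4) = 0, so r = 5, 4.
Hence f_h = C1*exp(5*x) + C2*exp(4*x).
Try f_p = A*cos(2*x) + B*sin(2*x). Substituting and equating the coefficients of cos(2x) and sin(2x) gives A = 9/290, B = 4/145, so f_p = 4*sin(2*x)/145 + 9*cos(2*x)/290.
General solution: f = 4*sin(2*x)/145 + 9*cos(2*x)/290 + C1*exp(5*x) + C2*exp(4*x).
Apply the initial conditions: f(0) = 9/290 + C1 + C2 = 3 and f'(0) = 8/145 + 4*C2 + 5*C1 = -5. Solving gives C1 = -491/29, C2 = 199/10.

f = -491*exp(5*x)/29 + 4*sin(2*x)/145 + 9*cos(2*x)/290 + 199*exp(4*x)/10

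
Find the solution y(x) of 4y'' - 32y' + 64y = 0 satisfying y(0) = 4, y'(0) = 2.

y = 4*exp(4*x) - 14*x*exp(4*x)

Divide through by 4: y'' - 8y' + 16y = 0.
Characteristic equation r² - 8r + 16 = 0 has discriminant (-8)² - 4·(16) = 0, so r = 4 is a repeated root.
Hence y_h = (C1 + C2*x)*exp(4*x).
Apply the initial conditions: y(0) = C1 = 4 and y'(0) = C2 + 4*C1 = 2. Solving gives C1 = 4, C2 = -14.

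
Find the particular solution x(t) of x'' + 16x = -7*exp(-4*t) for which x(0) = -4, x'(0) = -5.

Characteristic equation r² + 16 = 0 has discriminant (0)² - 4·(16) = -64 < 0, so r = ± 4i.
Hence x_h = C1*cos(4*t) + C2*sin(4*t).
Try x_p = A*exp(-4*t). Substituting into the equation and dividing by exp(-4*t) gives A = -7/32, so x_p = -7*exp(-4*t)/32.
General solution: x = -7*exp(-4*t)/32 + C1*cos(4*t) + C2*sin(4*t).
Apply the initial conditions: x(0) = -7/32 + C1 = -4 and x'(0) = 7/8 + 4*C2 = -5. Solving gives C1 = -121/32, C2 = -47/32.

x = -121*cos(4*t)/32 - 47*sin(4*t)/32 - 7*exp(-4*t)/32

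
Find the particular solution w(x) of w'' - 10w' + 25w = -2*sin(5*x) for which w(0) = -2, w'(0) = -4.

w = -49*exp(5*x)/25 - cos(5*x)/25 + 29*x*exp(5*x)/5

Characteristic equation r² - 10r + 25 = 0 has discriminant (-10)² - 4·(25) = 0, so r = 5 is a repeated root.
Hence w_h = (C1 + C2*x)*exp(5*x).
Try w_p = A*cos(5*x) + B*sin(5*x). Substituting and equating the coefficients of cos(5x) and sin(5x) gives A = -1/25, B = 0, so w_p = -cos(5*x)/25.
General solution: w = -cos(5*x)/25 + C1*exp(5*x) + C2*x*exp(5*x).
Apply the initial conditions: w(0) = -1/25 + C1 = -2 and w'(0) = C2 + 5*C1 = -4. Solving gives C1 = -49/25, C2 = 29/5.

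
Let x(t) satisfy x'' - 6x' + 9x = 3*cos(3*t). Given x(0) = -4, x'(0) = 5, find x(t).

x = -4*exp(3*t) - sin(3*t)/6 + 35*t*exp(3*t)/2

Characteristic equation r² - 6r + 9 = 0 has discriminant (-6)² - 4·(9) = 0, so r = 3 is a repeated root.
Hence x_h = (C1 + C2*t)*exp(3*t).
Try x_p = A*cos(3*t) + B*sin(3*t). Substituting and equating the coefficients of cos(3t) and sin(3t) gives A = 0, B = -1/6, so x_p = -sin(3*t)/6.
General solution: x = -sin(3*t)/6 + C1*exp(3*t) + C2*t*exp(3*t).
Apply the initial conditions: x(0) = C1 = -4 and x'(0) = -1/2 + C2 + 3*C1 = 5. Solving gives C1 = -4, C2 = 35/2.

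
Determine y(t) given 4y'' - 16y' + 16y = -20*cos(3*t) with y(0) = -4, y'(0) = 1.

y = -701*exp(2*t)/169 + 25*cos(3*t)/169 + 60*sin(3*t)/169 + 107*t*exp(2*t)/13

Divide through by 4: y'' - 4y' + 4y = -5*cos(3*t).
Characteristic equation r² - 4r + 4 = 0 has discriminant (-4)² - 4·(4) = 0, so r = 2 is a repeated root.
Hence y_h = (C1 + C2*t)*exp(2*t).
Try y_p = A*cos(3*t) + B*sin(3*t). Substituting and equating the coefficients of cos(3t) and sin(3t) gives A = 25/169, B = 60/169, so y_p = 25*cos(3*t)/169 + 60*sin(3*t)/169.
General solution: y = 25*cos(3*t)/169 + 60*sin(3*t)/169 + C1*exp(2*t) + C2*t*exp(2*t).
Apply the initial conditions: y(0) = 25/169 + C1 = -4 and y'(0) = 180/169 + C2 + 2*C1 = 1. Solving gives C1 = -701/169, C2 = 107/13.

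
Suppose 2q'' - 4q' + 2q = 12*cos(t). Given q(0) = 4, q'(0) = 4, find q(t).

q = -3*sin(t) + 4*exp(t) + 3*t*exp(t)

Divide through by 2: q'' - 2q' + q = 6*cos(t).
Characteristic equation r² - 2r + 1 = 0 has discriminant (-2)² - 4·(1) = 0, so r = 1 is a repeated root.
Hence q_h = (C1 + C2*t)*exp(t).
Try q_p = A*cos(t) + B*sin(t). Substituting and equating the coefficients of cos(t) and sin(t) gives A = 0, B = -3, so q_p = -3*sin(t).
General solution: q = -3*sin(t) + C1*exp(t) + C2*t*exp(t).
Apply the initial conditions: q(0) = C1 = 4 and q'(0) = -3 + C1 + C2 = 4. Solving gives C1 = 4, C2 = 3.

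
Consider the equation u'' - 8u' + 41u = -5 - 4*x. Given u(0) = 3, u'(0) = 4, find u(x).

Characteristic equation r² - 8r + 41 = 0 has discriminant (-8)² - 4·(41) = -100 < 0, so r = 4 ± 5i.
Hence u_h = C1*cos(5*x)*exp(4*x) + C2*exp(4*x)*sin(5*x).
For the particular solution try u_p = A0 + A1*x. Substituting and matching coefficients of each power of x gives A0 = -237/1681, A1 = -4/41, so u_p = -237/1681 - 4*x/41.
General solution: u = -237/1681 - 4*x/41 + C1*cos(5*x)*exp(4*x) + C2*exp(4*x)*sin(5*x).
Apply the initial conditions: u(0) = -237/1681 + C1 = 3 and u'(0) = -4/41 + 4*C1 + 5*C2 = 4. Solving gives C1 = 5280/1681, C2 = -14232/8405.

u = -237/1681 - 4*x/41 - 14232*exp(4*x)*sin(5*x)/8405 + 5280*cos(5*x)*exp(4*x)/1681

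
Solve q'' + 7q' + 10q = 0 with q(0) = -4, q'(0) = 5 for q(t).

Characteristic equation r² + 7r + 10 = 0 factors as (r + 2)(r + 5) = 0, so r = -2, -5.
Hence q_h = C1*exp(-2*t) + C2*exp(-5*t).
Apply the initial conditions: q(0) = C1 + C2 = -4 and q'(0) = -5*C2 - 2*C1 = 5. Solving gives C1 = -5, C2 = 1.

q = -5*exp(-2*t) + exp(-5*t)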